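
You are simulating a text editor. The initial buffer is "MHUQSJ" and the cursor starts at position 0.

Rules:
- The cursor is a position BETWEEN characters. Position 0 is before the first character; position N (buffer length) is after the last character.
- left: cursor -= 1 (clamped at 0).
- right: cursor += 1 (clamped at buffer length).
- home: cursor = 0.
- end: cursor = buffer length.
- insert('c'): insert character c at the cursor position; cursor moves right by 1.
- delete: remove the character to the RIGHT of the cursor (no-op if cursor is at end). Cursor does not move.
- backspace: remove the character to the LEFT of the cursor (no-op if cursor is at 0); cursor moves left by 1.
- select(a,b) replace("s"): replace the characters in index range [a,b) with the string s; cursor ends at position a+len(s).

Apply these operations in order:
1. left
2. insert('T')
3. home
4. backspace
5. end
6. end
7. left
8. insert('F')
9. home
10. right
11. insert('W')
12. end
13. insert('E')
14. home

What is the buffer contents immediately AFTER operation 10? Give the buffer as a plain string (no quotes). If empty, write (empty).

Answer: TMHUQSFJ

Derivation:
After op 1 (left): buf='MHUQSJ' cursor=0
After op 2 (insert('T')): buf='TMHUQSJ' cursor=1
After op 3 (home): buf='TMHUQSJ' cursor=0
After op 4 (backspace): buf='TMHUQSJ' cursor=0
After op 5 (end): buf='TMHUQSJ' cursor=7
After op 6 (end): buf='TMHUQSJ' cursor=7
After op 7 (left): buf='TMHUQSJ' cursor=6
After op 8 (insert('F')): buf='TMHUQSFJ' cursor=7
After op 9 (home): buf='TMHUQSFJ' cursor=0
After op 10 (right): buf='TMHUQSFJ' cursor=1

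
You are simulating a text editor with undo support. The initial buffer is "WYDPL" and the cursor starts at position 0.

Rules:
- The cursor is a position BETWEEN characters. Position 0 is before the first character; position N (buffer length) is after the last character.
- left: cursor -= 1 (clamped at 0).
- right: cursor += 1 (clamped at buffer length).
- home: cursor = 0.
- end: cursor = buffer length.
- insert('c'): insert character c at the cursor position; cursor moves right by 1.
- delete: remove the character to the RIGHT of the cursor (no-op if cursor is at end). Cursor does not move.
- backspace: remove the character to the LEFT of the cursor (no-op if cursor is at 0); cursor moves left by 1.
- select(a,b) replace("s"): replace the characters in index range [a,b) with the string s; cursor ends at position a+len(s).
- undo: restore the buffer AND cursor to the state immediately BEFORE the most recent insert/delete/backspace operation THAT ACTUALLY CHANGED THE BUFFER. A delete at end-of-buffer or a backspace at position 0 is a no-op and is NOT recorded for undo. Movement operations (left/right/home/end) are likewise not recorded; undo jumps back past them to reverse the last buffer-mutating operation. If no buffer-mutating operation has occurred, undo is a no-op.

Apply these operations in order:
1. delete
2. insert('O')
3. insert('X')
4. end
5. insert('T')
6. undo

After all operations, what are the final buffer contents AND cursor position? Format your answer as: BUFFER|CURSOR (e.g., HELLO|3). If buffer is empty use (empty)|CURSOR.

Answer: OXYDPL|6

Derivation:
After op 1 (delete): buf='YDPL' cursor=0
After op 2 (insert('O')): buf='OYDPL' cursor=1
After op 3 (insert('X')): buf='OXYDPL' cursor=2
After op 4 (end): buf='OXYDPL' cursor=6
After op 5 (insert('T')): buf='OXYDPLT' cursor=7
After op 6 (undo): buf='OXYDPL' cursor=6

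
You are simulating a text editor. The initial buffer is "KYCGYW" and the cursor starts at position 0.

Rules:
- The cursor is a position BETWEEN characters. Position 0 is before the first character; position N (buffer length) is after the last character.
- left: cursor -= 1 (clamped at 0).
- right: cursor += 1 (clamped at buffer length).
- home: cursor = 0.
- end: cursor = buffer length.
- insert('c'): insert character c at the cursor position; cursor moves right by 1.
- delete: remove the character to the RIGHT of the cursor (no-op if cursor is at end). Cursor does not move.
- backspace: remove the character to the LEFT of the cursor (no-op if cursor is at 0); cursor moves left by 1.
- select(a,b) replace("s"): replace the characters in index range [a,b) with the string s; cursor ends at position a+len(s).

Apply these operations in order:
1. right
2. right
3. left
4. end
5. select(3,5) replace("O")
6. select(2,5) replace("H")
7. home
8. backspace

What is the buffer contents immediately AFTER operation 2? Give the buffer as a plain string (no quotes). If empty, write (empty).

After op 1 (right): buf='KYCGYW' cursor=1
After op 2 (right): buf='KYCGYW' cursor=2

Answer: KYCGYW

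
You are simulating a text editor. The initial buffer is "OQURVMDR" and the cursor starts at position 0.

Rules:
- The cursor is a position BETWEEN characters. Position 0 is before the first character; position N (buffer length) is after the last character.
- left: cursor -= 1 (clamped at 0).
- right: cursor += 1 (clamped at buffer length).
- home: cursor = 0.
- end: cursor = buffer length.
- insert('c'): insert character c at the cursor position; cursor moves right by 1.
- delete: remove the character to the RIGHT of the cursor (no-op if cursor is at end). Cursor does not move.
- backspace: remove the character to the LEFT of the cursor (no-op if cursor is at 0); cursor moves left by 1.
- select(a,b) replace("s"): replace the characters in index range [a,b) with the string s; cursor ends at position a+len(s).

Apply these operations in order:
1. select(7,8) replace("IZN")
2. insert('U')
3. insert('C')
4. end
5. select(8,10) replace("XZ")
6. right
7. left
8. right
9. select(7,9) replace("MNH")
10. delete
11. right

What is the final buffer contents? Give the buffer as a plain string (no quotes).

After op 1 (select(7,8) replace("IZN")): buf='OQURVMDIZN' cursor=10
After op 2 (insert('U')): buf='OQURVMDIZNU' cursor=11
After op 3 (insert('C')): buf='OQURVMDIZNUC' cursor=12
After op 4 (end): buf='OQURVMDIZNUC' cursor=12
After op 5 (select(8,10) replace("XZ")): buf='OQURVMDIXZUC' cursor=10
After op 6 (right): buf='OQURVMDIXZUC' cursor=11
After op 7 (left): buf='OQURVMDIXZUC' cursor=10
After op 8 (right): buf='OQURVMDIXZUC' cursor=11
After op 9 (select(7,9) replace("MNH")): buf='OQURVMDMNHZUC' cursor=10
After op 10 (delete): buf='OQURVMDMNHUC' cursor=10
After op 11 (right): buf='OQURVMDMNHUC' cursor=11

Answer: OQURVMDMNHUC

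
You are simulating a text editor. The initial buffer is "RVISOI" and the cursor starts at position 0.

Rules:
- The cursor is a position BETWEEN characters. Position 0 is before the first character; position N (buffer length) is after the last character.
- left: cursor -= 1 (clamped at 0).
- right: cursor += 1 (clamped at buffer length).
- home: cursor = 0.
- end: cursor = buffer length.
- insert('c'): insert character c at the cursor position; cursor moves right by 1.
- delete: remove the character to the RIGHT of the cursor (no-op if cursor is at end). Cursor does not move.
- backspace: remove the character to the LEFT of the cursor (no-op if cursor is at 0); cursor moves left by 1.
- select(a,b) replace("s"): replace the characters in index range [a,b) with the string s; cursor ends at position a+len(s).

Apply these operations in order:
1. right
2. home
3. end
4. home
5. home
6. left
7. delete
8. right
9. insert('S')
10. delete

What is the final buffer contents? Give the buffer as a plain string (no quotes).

After op 1 (right): buf='RVISOI' cursor=1
After op 2 (home): buf='RVISOI' cursor=0
After op 3 (end): buf='RVISOI' cursor=6
After op 4 (home): buf='RVISOI' cursor=0
After op 5 (home): buf='RVISOI' cursor=0
After op 6 (left): buf='RVISOI' cursor=0
After op 7 (delete): buf='VISOI' cursor=0
After op 8 (right): buf='VISOI' cursor=1
After op 9 (insert('S')): buf='VSISOI' cursor=2
After op 10 (delete): buf='VSSOI' cursor=2

Answer: VSSOI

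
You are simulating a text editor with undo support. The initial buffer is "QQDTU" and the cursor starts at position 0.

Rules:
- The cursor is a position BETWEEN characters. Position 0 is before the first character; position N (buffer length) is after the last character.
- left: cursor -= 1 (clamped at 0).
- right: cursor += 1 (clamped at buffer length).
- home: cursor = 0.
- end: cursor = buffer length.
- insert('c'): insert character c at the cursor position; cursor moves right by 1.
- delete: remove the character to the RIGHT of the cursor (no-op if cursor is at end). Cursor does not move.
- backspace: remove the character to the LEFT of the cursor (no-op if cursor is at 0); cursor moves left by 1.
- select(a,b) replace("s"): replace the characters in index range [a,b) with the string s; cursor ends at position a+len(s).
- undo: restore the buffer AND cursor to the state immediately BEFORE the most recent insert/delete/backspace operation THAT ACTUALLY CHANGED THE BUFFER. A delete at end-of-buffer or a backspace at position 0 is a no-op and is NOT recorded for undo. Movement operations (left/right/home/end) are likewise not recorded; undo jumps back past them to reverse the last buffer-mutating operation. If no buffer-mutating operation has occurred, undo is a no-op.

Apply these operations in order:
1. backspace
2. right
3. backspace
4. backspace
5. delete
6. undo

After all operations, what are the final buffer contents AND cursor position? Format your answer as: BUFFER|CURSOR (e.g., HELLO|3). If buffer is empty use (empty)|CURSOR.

After op 1 (backspace): buf='QQDTU' cursor=0
After op 2 (right): buf='QQDTU' cursor=1
After op 3 (backspace): buf='QDTU' cursor=0
After op 4 (backspace): buf='QDTU' cursor=0
After op 5 (delete): buf='DTU' cursor=0
After op 6 (undo): buf='QDTU' cursor=0

Answer: QDTU|0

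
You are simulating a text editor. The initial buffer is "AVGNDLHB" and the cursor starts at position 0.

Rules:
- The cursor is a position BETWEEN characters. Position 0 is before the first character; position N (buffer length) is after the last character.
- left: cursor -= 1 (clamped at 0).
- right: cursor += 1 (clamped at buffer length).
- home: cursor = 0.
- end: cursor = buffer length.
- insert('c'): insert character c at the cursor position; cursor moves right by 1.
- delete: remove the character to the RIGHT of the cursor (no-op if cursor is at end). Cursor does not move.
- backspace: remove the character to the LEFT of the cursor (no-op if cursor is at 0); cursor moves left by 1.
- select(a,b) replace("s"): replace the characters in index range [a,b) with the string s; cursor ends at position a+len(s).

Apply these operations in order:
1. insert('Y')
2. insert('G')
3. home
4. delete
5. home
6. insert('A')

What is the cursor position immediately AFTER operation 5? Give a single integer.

Answer: 0

Derivation:
After op 1 (insert('Y')): buf='YAVGNDLHB' cursor=1
After op 2 (insert('G')): buf='YGAVGNDLHB' cursor=2
After op 3 (home): buf='YGAVGNDLHB' cursor=0
After op 4 (delete): buf='GAVGNDLHB' cursor=0
After op 5 (home): buf='GAVGNDLHB' cursor=0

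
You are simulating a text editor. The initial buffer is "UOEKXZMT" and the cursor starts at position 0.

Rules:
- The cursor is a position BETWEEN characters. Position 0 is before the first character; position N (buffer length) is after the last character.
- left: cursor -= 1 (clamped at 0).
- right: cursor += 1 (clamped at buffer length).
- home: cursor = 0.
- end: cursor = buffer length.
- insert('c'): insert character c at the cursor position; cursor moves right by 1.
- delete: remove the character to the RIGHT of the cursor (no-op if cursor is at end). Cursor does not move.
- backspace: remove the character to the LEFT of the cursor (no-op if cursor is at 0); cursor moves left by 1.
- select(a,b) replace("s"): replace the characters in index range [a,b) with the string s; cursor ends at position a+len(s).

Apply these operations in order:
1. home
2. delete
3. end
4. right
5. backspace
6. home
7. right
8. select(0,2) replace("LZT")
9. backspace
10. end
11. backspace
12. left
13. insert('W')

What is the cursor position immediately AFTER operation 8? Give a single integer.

Answer: 3

Derivation:
After op 1 (home): buf='UOEKXZMT' cursor=0
After op 2 (delete): buf='OEKXZMT' cursor=0
After op 3 (end): buf='OEKXZMT' cursor=7
After op 4 (right): buf='OEKXZMT' cursor=7
After op 5 (backspace): buf='OEKXZM' cursor=6
After op 6 (home): buf='OEKXZM' cursor=0
After op 7 (right): buf='OEKXZM' cursor=1
After op 8 (select(0,2) replace("LZT")): buf='LZTKXZM' cursor=3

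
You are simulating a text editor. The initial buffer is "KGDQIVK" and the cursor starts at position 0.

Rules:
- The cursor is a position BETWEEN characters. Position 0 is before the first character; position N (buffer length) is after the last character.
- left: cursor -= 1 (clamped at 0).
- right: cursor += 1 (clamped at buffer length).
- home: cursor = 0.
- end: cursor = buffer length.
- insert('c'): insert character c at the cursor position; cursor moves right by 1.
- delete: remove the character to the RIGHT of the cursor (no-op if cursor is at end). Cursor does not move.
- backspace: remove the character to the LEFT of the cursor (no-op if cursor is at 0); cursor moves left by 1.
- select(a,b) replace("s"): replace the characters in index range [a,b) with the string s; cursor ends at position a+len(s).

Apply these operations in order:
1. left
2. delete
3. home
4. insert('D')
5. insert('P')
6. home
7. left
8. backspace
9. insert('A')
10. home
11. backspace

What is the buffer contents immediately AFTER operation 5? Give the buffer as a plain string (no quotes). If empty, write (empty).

After op 1 (left): buf='KGDQIVK' cursor=0
After op 2 (delete): buf='GDQIVK' cursor=0
After op 3 (home): buf='GDQIVK' cursor=0
After op 4 (insert('D')): buf='DGDQIVK' cursor=1
After op 5 (insert('P')): buf='DPGDQIVK' cursor=2

Answer: DPGDQIVK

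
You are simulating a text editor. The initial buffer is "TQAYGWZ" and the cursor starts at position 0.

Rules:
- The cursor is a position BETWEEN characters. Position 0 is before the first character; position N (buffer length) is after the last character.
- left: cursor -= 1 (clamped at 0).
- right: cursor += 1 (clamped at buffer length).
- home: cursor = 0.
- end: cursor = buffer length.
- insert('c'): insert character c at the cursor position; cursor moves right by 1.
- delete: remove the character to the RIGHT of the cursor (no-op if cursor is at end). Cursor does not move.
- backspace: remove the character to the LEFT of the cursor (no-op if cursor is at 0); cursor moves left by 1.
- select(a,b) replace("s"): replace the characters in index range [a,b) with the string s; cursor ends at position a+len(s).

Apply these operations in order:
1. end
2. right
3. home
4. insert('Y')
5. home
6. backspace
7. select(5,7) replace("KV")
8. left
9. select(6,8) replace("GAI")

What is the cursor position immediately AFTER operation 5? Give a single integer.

Answer: 0

Derivation:
After op 1 (end): buf='TQAYGWZ' cursor=7
After op 2 (right): buf='TQAYGWZ' cursor=7
After op 3 (home): buf='TQAYGWZ' cursor=0
After op 4 (insert('Y')): buf='YTQAYGWZ' cursor=1
After op 5 (home): buf='YTQAYGWZ' cursor=0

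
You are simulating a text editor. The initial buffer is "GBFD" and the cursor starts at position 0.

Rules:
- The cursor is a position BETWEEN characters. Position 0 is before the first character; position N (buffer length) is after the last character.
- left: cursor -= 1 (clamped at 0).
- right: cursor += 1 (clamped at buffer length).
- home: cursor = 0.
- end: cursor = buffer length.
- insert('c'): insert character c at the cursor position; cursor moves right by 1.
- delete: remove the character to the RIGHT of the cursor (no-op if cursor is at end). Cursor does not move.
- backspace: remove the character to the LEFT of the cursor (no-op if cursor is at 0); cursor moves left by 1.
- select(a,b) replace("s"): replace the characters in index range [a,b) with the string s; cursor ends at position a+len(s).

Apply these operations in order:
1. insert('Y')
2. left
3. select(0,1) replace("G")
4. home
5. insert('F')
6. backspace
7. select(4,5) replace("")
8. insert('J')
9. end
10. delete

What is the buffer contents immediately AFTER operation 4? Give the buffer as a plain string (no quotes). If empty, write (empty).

After op 1 (insert('Y')): buf='YGBFD' cursor=1
After op 2 (left): buf='YGBFD' cursor=0
After op 3 (select(0,1) replace("G")): buf='GGBFD' cursor=1
After op 4 (home): buf='GGBFD' cursor=0

Answer: GGBFD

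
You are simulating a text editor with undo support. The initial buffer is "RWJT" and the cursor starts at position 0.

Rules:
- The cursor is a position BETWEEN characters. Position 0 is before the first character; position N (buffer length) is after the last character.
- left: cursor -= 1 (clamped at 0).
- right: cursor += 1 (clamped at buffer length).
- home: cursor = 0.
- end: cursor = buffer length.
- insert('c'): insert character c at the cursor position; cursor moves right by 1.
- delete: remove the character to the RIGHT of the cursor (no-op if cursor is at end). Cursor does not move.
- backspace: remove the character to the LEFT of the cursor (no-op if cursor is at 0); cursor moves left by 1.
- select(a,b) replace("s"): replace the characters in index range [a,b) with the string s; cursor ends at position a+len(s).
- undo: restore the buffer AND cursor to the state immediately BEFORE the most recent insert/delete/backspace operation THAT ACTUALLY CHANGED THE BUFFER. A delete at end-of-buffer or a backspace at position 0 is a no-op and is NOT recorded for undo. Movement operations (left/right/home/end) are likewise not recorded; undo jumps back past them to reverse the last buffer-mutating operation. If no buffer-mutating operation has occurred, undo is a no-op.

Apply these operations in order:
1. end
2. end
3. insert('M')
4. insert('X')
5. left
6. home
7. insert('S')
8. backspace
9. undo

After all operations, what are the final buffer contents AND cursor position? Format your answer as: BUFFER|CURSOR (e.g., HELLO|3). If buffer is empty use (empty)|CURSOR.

After op 1 (end): buf='RWJT' cursor=4
After op 2 (end): buf='RWJT' cursor=4
After op 3 (insert('M')): buf='RWJTM' cursor=5
After op 4 (insert('X')): buf='RWJTMX' cursor=6
After op 5 (left): buf='RWJTMX' cursor=5
After op 6 (home): buf='RWJTMX' cursor=0
After op 7 (insert('S')): buf='SRWJTMX' cursor=1
After op 8 (backspace): buf='RWJTMX' cursor=0
After op 9 (undo): buf='SRWJTMX' cursor=1

Answer: SRWJTMX|1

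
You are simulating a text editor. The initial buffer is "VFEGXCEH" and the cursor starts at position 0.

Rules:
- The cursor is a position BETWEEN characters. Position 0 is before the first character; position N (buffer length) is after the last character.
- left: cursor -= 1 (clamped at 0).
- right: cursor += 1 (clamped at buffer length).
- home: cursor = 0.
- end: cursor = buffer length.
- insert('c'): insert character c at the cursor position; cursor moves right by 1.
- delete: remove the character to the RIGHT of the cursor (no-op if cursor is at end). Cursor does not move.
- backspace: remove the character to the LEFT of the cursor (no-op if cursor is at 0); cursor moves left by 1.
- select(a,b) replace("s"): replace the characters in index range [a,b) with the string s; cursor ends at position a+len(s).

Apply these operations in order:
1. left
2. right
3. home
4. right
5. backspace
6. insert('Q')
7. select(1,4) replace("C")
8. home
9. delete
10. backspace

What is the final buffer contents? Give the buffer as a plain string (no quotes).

After op 1 (left): buf='VFEGXCEH' cursor=0
After op 2 (right): buf='VFEGXCEH' cursor=1
After op 3 (home): buf='VFEGXCEH' cursor=0
After op 4 (right): buf='VFEGXCEH' cursor=1
After op 5 (backspace): buf='FEGXCEH' cursor=0
After op 6 (insert('Q')): buf='QFEGXCEH' cursor=1
After op 7 (select(1,4) replace("C")): buf='QCXCEH' cursor=2
After op 8 (home): buf='QCXCEH' cursor=0
After op 9 (delete): buf='CXCEH' cursor=0
After op 10 (backspace): buf='CXCEH' cursor=0

Answer: CXCEH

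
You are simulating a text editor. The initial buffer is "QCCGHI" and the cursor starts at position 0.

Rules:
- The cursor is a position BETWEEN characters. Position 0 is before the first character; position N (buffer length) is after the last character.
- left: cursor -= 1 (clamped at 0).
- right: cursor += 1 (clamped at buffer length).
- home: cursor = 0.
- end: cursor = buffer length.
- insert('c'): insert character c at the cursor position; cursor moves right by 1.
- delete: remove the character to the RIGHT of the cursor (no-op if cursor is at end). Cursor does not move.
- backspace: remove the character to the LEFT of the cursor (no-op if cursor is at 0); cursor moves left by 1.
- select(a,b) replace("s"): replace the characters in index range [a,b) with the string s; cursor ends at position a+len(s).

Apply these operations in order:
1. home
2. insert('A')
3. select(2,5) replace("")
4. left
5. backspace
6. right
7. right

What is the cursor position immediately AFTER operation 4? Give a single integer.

After op 1 (home): buf='QCCGHI' cursor=0
After op 2 (insert('A')): buf='AQCCGHI' cursor=1
After op 3 (select(2,5) replace("")): buf='AQHI' cursor=2
After op 4 (left): buf='AQHI' cursor=1

Answer: 1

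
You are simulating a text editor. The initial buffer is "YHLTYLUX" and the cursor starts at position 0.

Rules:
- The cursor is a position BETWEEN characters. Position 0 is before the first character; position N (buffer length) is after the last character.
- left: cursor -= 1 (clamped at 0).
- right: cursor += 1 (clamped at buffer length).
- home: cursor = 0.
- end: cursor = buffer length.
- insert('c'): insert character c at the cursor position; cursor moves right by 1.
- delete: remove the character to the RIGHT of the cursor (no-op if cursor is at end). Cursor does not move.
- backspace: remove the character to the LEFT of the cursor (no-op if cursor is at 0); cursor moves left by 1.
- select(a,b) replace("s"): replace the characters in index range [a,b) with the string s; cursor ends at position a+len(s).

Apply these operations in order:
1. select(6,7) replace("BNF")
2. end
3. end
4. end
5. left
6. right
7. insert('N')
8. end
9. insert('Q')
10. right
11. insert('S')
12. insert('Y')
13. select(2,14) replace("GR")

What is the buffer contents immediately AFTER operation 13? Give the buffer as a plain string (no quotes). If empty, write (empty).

Answer: YHGR

Derivation:
After op 1 (select(6,7) replace("BNF")): buf='YHLTYLBNFX' cursor=9
After op 2 (end): buf='YHLTYLBNFX' cursor=10
After op 3 (end): buf='YHLTYLBNFX' cursor=10
After op 4 (end): buf='YHLTYLBNFX' cursor=10
After op 5 (left): buf='YHLTYLBNFX' cursor=9
After op 6 (right): buf='YHLTYLBNFX' cursor=10
After op 7 (insert('N')): buf='YHLTYLBNFXN' cursor=11
After op 8 (end): buf='YHLTYLBNFXN' cursor=11
After op 9 (insert('Q')): buf='YHLTYLBNFXNQ' cursor=12
After op 10 (right): buf='YHLTYLBNFXNQ' cursor=12
After op 11 (insert('S')): buf='YHLTYLBNFXNQS' cursor=13
After op 12 (insert('Y')): buf='YHLTYLBNFXNQSY' cursor=14
After op 13 (select(2,14) replace("GR")): buf='YHGR' cursor=4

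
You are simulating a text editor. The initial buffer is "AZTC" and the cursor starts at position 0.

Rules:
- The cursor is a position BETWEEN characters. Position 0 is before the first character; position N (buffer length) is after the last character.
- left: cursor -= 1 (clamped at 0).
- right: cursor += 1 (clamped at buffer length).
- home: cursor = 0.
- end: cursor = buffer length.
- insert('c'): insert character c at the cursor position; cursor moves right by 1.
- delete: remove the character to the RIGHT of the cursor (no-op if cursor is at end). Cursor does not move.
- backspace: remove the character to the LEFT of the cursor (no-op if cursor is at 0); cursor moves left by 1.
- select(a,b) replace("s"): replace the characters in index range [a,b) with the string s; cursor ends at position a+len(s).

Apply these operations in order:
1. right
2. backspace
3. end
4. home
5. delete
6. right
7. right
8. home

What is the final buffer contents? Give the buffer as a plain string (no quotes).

After op 1 (right): buf='AZTC' cursor=1
After op 2 (backspace): buf='ZTC' cursor=0
After op 3 (end): buf='ZTC' cursor=3
After op 4 (home): buf='ZTC' cursor=0
After op 5 (delete): buf='TC' cursor=0
After op 6 (right): buf='TC' cursor=1
After op 7 (right): buf='TC' cursor=2
After op 8 (home): buf='TC' cursor=0

Answer: TC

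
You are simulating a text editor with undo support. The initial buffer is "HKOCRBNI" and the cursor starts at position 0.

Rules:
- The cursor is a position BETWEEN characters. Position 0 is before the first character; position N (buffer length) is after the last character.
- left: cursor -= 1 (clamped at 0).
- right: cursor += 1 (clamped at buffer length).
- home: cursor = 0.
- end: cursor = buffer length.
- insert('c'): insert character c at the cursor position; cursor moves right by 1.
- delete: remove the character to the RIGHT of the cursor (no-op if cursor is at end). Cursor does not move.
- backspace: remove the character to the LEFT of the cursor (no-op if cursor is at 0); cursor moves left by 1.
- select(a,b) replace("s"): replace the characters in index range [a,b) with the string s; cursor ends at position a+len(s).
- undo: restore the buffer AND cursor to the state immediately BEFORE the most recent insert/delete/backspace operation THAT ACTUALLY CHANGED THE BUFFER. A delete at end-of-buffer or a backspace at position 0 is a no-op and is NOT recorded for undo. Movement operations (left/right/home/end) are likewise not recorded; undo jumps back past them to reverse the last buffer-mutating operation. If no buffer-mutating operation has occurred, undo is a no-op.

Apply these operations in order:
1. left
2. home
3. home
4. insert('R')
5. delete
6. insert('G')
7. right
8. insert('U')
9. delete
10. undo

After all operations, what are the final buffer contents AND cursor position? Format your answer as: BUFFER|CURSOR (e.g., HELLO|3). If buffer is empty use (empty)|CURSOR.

After op 1 (left): buf='HKOCRBNI' cursor=0
After op 2 (home): buf='HKOCRBNI' cursor=0
After op 3 (home): buf='HKOCRBNI' cursor=0
After op 4 (insert('R')): buf='RHKOCRBNI' cursor=1
After op 5 (delete): buf='RKOCRBNI' cursor=1
After op 6 (insert('G')): buf='RGKOCRBNI' cursor=2
After op 7 (right): buf='RGKOCRBNI' cursor=3
After op 8 (insert('U')): buf='RGKUOCRBNI' cursor=4
After op 9 (delete): buf='RGKUCRBNI' cursor=4
After op 10 (undo): buf='RGKUOCRBNI' cursor=4

Answer: RGKUOCRBNI|4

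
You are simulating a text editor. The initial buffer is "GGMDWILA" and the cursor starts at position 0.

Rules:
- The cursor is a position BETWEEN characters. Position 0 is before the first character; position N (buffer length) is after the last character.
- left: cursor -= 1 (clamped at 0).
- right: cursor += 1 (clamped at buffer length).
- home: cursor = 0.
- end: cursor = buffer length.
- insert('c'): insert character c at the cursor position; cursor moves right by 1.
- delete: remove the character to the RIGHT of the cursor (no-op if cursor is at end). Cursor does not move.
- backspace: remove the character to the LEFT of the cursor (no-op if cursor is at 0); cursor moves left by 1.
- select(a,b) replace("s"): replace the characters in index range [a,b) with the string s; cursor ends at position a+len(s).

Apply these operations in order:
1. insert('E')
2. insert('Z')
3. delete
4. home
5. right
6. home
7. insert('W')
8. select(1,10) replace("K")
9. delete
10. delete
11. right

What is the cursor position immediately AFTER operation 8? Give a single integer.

After op 1 (insert('E')): buf='EGGMDWILA' cursor=1
After op 2 (insert('Z')): buf='EZGGMDWILA' cursor=2
After op 3 (delete): buf='EZGMDWILA' cursor=2
After op 4 (home): buf='EZGMDWILA' cursor=0
After op 5 (right): buf='EZGMDWILA' cursor=1
After op 6 (home): buf='EZGMDWILA' cursor=0
After op 7 (insert('W')): buf='WEZGMDWILA' cursor=1
After op 8 (select(1,10) replace("K")): buf='WK' cursor=2

Answer: 2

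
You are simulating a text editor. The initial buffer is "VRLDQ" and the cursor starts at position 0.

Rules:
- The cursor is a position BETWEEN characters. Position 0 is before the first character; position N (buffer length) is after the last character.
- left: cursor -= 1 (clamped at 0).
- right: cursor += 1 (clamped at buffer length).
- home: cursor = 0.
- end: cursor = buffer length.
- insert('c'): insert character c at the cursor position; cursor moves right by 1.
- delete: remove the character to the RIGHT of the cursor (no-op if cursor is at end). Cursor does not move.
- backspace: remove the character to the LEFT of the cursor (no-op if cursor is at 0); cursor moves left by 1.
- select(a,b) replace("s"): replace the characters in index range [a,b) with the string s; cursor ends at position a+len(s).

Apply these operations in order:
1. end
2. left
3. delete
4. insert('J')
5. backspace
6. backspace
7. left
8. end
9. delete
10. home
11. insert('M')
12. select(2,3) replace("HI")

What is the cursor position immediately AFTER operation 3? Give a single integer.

Answer: 4

Derivation:
After op 1 (end): buf='VRLDQ' cursor=5
After op 2 (left): buf='VRLDQ' cursor=4
After op 3 (delete): buf='VRLD' cursor=4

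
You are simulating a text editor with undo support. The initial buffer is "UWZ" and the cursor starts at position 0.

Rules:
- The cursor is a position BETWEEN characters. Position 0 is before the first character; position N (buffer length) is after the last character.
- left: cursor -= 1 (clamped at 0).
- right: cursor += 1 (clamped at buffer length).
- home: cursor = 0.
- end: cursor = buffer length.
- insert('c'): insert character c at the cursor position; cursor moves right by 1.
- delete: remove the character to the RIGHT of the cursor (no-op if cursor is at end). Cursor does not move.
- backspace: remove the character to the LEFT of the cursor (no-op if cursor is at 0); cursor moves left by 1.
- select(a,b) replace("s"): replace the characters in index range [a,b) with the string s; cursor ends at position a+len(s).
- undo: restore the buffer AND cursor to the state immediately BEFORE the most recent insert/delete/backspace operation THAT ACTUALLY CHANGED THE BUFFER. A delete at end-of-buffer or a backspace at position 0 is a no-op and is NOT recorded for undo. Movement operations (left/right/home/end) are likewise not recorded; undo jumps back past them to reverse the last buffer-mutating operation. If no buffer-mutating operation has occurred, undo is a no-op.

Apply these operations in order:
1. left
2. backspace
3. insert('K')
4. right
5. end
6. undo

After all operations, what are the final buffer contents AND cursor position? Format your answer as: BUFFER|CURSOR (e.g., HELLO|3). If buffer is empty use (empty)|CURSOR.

After op 1 (left): buf='UWZ' cursor=0
After op 2 (backspace): buf='UWZ' cursor=0
After op 3 (insert('K')): buf='KUWZ' cursor=1
After op 4 (right): buf='KUWZ' cursor=2
After op 5 (end): buf='KUWZ' cursor=4
After op 6 (undo): buf='UWZ' cursor=0

Answer: UWZ|0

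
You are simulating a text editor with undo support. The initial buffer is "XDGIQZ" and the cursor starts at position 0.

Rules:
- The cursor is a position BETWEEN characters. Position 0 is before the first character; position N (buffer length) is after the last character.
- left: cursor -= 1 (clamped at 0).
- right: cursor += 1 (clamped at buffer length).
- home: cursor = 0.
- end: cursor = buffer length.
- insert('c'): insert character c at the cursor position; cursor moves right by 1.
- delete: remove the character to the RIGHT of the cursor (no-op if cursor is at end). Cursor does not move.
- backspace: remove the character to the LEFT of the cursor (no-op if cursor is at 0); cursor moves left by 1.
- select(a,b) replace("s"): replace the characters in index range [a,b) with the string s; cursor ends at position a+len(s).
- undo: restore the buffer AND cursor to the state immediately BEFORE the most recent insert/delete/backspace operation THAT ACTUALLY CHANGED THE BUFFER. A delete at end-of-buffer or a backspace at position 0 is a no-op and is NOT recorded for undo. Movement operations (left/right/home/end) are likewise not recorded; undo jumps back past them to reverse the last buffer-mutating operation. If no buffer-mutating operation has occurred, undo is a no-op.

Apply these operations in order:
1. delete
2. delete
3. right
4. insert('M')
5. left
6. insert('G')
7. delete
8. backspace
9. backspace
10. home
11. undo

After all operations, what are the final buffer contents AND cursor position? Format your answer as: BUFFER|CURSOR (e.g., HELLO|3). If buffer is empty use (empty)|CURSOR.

After op 1 (delete): buf='DGIQZ' cursor=0
After op 2 (delete): buf='GIQZ' cursor=0
After op 3 (right): buf='GIQZ' cursor=1
After op 4 (insert('M')): buf='GMIQZ' cursor=2
After op 5 (left): buf='GMIQZ' cursor=1
After op 6 (insert('G')): buf='GGMIQZ' cursor=2
After op 7 (delete): buf='GGIQZ' cursor=2
After op 8 (backspace): buf='GIQZ' cursor=1
After op 9 (backspace): buf='IQZ' cursor=0
After op 10 (home): buf='IQZ' cursor=0
After op 11 (undo): buf='GIQZ' cursor=1

Answer: GIQZ|1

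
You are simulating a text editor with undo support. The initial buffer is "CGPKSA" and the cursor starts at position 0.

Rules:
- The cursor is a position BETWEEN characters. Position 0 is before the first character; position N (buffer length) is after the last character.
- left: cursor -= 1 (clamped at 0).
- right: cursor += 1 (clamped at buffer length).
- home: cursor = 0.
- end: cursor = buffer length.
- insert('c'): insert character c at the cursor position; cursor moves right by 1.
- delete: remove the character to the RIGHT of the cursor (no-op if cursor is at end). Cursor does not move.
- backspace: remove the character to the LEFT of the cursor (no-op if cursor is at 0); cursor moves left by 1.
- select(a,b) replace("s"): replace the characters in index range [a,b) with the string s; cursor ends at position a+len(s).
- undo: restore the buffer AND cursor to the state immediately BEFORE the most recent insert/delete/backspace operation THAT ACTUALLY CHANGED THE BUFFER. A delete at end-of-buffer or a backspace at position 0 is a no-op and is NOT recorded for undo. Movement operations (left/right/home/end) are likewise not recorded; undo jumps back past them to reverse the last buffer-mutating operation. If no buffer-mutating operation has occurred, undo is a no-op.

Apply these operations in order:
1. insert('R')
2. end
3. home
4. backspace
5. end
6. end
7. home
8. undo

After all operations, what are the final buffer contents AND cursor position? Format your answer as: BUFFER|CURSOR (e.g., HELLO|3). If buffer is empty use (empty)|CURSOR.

Answer: CGPKSA|0

Derivation:
After op 1 (insert('R')): buf='RCGPKSA' cursor=1
After op 2 (end): buf='RCGPKSA' cursor=7
After op 3 (home): buf='RCGPKSA' cursor=0
After op 4 (backspace): buf='RCGPKSA' cursor=0
After op 5 (end): buf='RCGPKSA' cursor=7
After op 6 (end): buf='RCGPKSA' cursor=7
After op 7 (home): buf='RCGPKSA' cursor=0
After op 8 (undo): buf='CGPKSA' cursor=0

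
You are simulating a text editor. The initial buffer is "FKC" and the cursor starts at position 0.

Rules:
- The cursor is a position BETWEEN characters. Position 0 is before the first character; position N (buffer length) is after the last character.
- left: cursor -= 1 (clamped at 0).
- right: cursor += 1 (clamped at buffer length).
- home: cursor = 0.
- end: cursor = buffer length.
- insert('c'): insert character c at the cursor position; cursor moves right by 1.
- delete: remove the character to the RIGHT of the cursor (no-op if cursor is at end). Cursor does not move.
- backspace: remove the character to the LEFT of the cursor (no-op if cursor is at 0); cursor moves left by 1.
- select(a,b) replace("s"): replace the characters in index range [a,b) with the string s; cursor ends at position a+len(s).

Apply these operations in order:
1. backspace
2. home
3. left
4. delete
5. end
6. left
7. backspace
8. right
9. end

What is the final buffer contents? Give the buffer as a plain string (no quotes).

After op 1 (backspace): buf='FKC' cursor=0
After op 2 (home): buf='FKC' cursor=0
After op 3 (left): buf='FKC' cursor=0
After op 4 (delete): buf='KC' cursor=0
After op 5 (end): buf='KC' cursor=2
After op 6 (left): buf='KC' cursor=1
After op 7 (backspace): buf='C' cursor=0
After op 8 (right): buf='C' cursor=1
After op 9 (end): buf='C' cursor=1

Answer: C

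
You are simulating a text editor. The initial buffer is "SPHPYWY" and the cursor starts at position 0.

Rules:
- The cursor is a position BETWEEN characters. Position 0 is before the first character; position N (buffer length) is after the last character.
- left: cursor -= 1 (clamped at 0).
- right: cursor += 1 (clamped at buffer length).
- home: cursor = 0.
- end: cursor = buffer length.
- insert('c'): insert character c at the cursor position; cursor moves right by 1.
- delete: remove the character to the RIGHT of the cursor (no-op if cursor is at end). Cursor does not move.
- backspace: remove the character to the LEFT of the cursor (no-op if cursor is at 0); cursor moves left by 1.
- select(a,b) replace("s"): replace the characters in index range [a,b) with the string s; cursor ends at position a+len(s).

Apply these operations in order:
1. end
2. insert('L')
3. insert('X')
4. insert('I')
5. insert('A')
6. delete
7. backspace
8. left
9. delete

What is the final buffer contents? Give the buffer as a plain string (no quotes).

After op 1 (end): buf='SPHPYWY' cursor=7
After op 2 (insert('L')): buf='SPHPYWYL' cursor=8
After op 3 (insert('X')): buf='SPHPYWYLX' cursor=9
After op 4 (insert('I')): buf='SPHPYWYLXI' cursor=10
After op 5 (insert('A')): buf='SPHPYWYLXIA' cursor=11
After op 6 (delete): buf='SPHPYWYLXIA' cursor=11
After op 7 (backspace): buf='SPHPYWYLXI' cursor=10
After op 8 (left): buf='SPHPYWYLXI' cursor=9
After op 9 (delete): buf='SPHPYWYLX' cursor=9

Answer: SPHPYWYLX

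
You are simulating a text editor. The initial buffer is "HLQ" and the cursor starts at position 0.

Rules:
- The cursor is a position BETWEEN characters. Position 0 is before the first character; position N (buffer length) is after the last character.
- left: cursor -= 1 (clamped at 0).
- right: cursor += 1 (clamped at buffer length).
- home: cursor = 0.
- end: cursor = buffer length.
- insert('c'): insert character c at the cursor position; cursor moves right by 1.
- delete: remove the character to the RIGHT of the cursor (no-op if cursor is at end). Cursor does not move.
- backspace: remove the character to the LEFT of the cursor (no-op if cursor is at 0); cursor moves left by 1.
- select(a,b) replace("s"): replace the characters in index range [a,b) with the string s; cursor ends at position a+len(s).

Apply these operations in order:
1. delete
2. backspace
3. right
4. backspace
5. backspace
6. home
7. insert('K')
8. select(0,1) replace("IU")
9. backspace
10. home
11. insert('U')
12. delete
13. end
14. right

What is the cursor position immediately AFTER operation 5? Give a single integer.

Answer: 0

Derivation:
After op 1 (delete): buf='LQ' cursor=0
After op 2 (backspace): buf='LQ' cursor=0
After op 3 (right): buf='LQ' cursor=1
After op 4 (backspace): buf='Q' cursor=0
After op 5 (backspace): buf='Q' cursor=0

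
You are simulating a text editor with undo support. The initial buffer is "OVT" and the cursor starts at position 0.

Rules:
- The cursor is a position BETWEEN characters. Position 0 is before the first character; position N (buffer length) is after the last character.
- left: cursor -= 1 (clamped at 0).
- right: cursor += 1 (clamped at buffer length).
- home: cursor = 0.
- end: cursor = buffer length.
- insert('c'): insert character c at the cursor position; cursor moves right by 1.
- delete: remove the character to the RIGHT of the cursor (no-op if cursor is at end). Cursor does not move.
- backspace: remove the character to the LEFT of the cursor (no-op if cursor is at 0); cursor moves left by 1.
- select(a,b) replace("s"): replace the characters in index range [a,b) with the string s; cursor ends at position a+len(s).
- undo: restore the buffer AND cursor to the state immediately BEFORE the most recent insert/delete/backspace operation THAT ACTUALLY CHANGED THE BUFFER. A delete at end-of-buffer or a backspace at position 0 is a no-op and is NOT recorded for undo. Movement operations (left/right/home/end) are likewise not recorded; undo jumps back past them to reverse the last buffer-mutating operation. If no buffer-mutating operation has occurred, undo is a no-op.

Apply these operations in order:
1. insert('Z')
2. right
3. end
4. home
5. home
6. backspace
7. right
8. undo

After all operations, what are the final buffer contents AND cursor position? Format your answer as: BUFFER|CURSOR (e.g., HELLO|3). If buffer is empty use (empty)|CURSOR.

After op 1 (insert('Z')): buf='ZOVT' cursor=1
After op 2 (right): buf='ZOVT' cursor=2
After op 3 (end): buf='ZOVT' cursor=4
After op 4 (home): buf='ZOVT' cursor=0
After op 5 (home): buf='ZOVT' cursor=0
After op 6 (backspace): buf='ZOVT' cursor=0
After op 7 (right): buf='ZOVT' cursor=1
After op 8 (undo): buf='OVT' cursor=0

Answer: OVT|0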